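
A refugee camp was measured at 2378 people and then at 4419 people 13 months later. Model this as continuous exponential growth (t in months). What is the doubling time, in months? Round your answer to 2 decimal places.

r = ln(4419/2378) / 13 = ln(1.85828) / 13 ≈ 0.047666 per month
doubling time = ln 2 / |r| = 0.69315 / 0.047666

doubling time ≈ 14.54 months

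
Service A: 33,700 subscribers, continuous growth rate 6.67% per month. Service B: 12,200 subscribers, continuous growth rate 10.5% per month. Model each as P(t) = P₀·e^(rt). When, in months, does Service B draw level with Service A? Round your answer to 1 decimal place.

33700·e^(0.0667t) = 12200·e^(0.105t)
33700/12200 = e^((0.105 − 0.0667)t) → ln(2.7623) = 0.0383·t
t = 1.01606 / 0.0383

t ≈ 26.5 months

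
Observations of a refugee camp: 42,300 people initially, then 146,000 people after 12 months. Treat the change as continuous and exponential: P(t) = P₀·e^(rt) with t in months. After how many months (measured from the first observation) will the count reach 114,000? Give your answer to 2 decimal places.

r = ln(146000/42300) / 12 ≈ 0.103235 per month
t = ln(114000/42300) / r = 0.99141 / 0.103235 ≈ 9.603

t ≈ 9.60 months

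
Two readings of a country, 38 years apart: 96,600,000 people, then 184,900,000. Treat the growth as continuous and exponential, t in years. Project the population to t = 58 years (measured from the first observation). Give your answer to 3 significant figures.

r = ln(184900000/96600000) / 38 ≈ 0.017085 per year
P(58) = 96600000 · e^(0.017085·58) = 96600000 · 2.69376 ≈ 260217678.39

≈ 260,000,000 people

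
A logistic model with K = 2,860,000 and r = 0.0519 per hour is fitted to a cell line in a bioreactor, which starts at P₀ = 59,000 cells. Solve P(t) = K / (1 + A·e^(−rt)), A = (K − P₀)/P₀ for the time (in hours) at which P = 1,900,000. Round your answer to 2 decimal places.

A = (2860000 − 59000)/59000 = 47.47458
1900000 = 2860000/(1 + 47.47458·e^(−0.0519t)) → 1 + 47.47458·e^(−0.0519t) = 1.50526
e^(−0.0519t) = 0.010643 → t = ln(93.9601)/0.0519 = 4.54287/0.0519

t ≈ 87.53 hours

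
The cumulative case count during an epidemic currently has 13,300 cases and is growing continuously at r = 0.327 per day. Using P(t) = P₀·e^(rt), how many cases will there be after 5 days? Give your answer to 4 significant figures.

≈ 68,220 cases

P(5) = 13300 · e^(0.327·5) = 13300 · e^(1.635)
= 13300 · 5.12946 ≈ 68221.79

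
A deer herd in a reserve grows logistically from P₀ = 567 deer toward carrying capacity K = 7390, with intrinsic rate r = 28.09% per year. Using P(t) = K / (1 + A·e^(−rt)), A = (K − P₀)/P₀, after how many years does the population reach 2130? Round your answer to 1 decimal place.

t ≈ 5.6 years

A = (7390 − 567)/567 = 12.03351
2130 = 7390/(1 + 12.03351·e^(−0.2809t)) → 1 + 12.03351·e^(−0.2809t) = 3.46948
e^(−0.2809t) = 0.205217 → t = ln(4.87289)/0.2809 = 1.58369/0.2809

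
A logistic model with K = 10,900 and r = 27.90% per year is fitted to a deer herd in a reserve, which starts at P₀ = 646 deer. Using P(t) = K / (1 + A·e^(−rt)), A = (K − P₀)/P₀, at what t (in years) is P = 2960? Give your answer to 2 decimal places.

A = (10900 − 646)/646 = 15.87307
2960 = 10900/(1 + 15.87307·e^(−0.279t)) → 1 + 15.87307·e^(−0.279t) = 3.68243
e^(−0.279t) = 0.168993 → t = ln(5.91741)/0.279 = 1.7779/0.279

t ≈ 6.37 years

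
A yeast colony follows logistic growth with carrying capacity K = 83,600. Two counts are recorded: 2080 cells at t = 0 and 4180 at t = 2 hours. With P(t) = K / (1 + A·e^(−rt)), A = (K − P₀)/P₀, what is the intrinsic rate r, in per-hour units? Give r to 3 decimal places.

r ≈ 0.362 per hour

A = (83600 − 2080)/2080 = 39.19231
4180 = 83600/(1 + 39.19231·e^(−r·2)) → e^(−2r) = (20 − 1)/39.19231 = 0.484789
r = −ln(0.484789)/2 = 0.72404/2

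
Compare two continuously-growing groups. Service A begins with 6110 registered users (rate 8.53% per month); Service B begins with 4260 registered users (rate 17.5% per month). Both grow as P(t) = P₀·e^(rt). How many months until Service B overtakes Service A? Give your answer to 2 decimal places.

6110·e^(0.0853t) = 4260·e^(0.175t)
6110/4260 = e^((0.175 − 0.0853)t) → ln(1.43427) = 0.0897·t
t = 0.36066 / 0.0897

t ≈ 4.02 months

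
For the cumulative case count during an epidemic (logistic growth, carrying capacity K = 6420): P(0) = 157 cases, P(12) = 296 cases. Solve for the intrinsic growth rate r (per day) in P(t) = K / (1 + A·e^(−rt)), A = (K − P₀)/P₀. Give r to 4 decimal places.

r ≈ 0.0547 per day

A = (6420 − 157)/157 = 39.89172
296 = 6420/(1 + 39.89172·e^(−r·12)) → e^(−12r) = (21.68919 − 1)/39.89172 = 0.518634
r = −ln(0.518634)/12 = 0.65656/12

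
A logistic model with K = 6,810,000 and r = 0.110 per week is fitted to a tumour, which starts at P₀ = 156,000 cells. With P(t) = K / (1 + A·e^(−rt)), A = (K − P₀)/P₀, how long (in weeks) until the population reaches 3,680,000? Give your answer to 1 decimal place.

t ≈ 35.6 weeks

A = (6810000 − 156000)/156000 = 42.65385
3680000 = 6810000/(1 + 42.65385·e^(−0.11t)) → 1 + 42.65385·e^(−0.11t) = 1.85054
e^(−0.11t) = 0.019941 → t = ln(50.14893)/0.11 = 3.915/0.11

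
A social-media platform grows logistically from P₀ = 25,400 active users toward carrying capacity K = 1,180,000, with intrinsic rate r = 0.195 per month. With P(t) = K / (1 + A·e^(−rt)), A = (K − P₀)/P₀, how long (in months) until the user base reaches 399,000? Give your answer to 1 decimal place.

A = (1180000 − 25400)/25400 = 45.45669
399000 = 1180000/(1 + 45.45669·e^(−0.195t)) → 1 + 45.45669·e^(−0.195t) = 2.95739
e^(−0.195t) = 0.043061 → t = ln(23.22307)/0.195 = 3.14515/0.195

t ≈ 16.1 months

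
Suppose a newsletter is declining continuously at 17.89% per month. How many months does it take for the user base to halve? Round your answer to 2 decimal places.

half-life ≈ 3.87 months

half-life = ln(2) / |r| = 0.69315 / 0.1789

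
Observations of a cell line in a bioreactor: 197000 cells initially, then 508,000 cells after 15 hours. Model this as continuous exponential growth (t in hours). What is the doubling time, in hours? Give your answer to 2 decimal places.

r = ln(508000/197000) / 15 = ln(2.57868) / 15 ≈ 0.063152 per hour
doubling time = ln 2 / |r| = 0.69315 / 0.063152

doubling time ≈ 10.98 hours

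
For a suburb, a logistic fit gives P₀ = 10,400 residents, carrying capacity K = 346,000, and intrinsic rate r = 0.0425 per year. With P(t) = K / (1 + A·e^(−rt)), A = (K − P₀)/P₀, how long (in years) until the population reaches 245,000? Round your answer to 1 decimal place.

A = (346000 − 10400)/10400 = 32.26923
245000 = 346000/(1 + 32.26923·e^(−0.0425t)) → 1 + 32.26923·e^(−0.0425t) = 1.41224
e^(−0.0425t) = 0.012775 → t = ln(78.27685)/0.0425 = 4.36025/0.0425

t ≈ 102.6 years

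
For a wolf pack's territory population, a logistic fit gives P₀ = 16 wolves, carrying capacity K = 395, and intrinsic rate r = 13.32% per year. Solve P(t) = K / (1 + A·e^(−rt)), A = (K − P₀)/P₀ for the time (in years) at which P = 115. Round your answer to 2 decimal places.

t ≈ 17.08 years

A = (395 − 16)/16 = 23.6875
115 = 395/(1 + 23.6875·e^(−0.1332t)) → 1 + 23.6875·e^(−0.1332t) = 3.43478
e^(−0.1332t) = 0.102788 → t = ln(9.72879)/0.1332 = 2.27509/0.1332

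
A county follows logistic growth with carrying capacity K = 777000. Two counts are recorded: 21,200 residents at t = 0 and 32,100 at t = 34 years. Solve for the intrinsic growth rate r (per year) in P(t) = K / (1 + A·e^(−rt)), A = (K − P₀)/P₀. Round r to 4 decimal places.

r ≈ 0.0126 per year

A = (777000 − 21200)/21200 = 35.65094
32100 = 777000/(1 + 35.65094·e^(−r·34)) → e^(−34r) = (24.20561 − 1)/35.65094 = 0.650911
r = −ln(0.650911)/34 = 0.42938/34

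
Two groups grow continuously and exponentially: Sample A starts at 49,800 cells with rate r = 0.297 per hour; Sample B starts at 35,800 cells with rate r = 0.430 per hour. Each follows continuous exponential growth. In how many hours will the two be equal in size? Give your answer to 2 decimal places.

49800·e^(0.297t) = 35800·e^(0.43t)
49800/35800 = e^((0.43 − 0.297)t) → ln(1.39106) = 0.133·t
t = 0.33007 / 0.133

t ≈ 2.48 hours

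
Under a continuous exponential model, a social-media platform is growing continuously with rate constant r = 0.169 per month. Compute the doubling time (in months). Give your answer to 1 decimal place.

doubling time ≈ 4.1 months

doubling time = ln(2) / |r| = 0.69315 / 0.169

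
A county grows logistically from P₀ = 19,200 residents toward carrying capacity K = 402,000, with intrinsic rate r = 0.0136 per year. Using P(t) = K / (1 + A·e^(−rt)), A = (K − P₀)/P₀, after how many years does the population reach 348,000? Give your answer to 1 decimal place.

A = (402000 − 19200)/19200 = 19.9375
348000 = 402000/(1 + 19.9375·e^(−0.0136t)) → 1 + 19.9375·e^(−0.0136t) = 1.15517
e^(−0.0136t) = 0.007783 → t = ln(128.48611)/0.0136 = 4.85582/0.0136

t ≈ 357.0 years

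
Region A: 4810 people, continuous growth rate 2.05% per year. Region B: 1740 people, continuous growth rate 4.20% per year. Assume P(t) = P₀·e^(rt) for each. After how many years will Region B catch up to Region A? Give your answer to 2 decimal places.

4810·e^(0.0205t) = 1740·e^(0.042t)
4810/1740 = e^((0.042 − 0.0205)t) → ln(2.76437) = 0.0215·t
t = 1.01681 / 0.0215

t ≈ 47.29 years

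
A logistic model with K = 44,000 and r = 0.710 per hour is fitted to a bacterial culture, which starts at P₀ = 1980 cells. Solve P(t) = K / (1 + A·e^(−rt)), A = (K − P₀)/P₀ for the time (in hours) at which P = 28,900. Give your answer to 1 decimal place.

A = (44000 − 1980)/1980 = 21.22222
28900 = 44000/(1 + 21.22222·e^(−0.71t)) → 1 + 21.22222·e^(−0.71t) = 1.52249
e^(−0.71t) = 0.02462 → t = ln(40.61737)/0.71 = 3.7042/0.71

t ≈ 5.2 hours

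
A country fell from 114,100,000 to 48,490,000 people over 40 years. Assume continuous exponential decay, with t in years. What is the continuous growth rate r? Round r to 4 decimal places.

r ≈ -0.0214 per year

48490000 = 114100000 · e^(r·40)
e^(40r) = 48490000/114100000 = 0.42498
r = ln(0.42498) / 40 = -0.85572 / 40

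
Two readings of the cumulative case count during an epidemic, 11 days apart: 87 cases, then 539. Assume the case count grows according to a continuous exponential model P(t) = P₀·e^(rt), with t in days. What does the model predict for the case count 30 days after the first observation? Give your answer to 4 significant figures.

r = ln(539/87) / 11 ≈ 0.165801 per day
P(30) = 87 · e^(0.165801·30) = 87 · 144.60709 ≈ 12580.82

≈ 12,580 cases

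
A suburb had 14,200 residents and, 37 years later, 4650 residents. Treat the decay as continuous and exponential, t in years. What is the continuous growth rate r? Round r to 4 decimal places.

r ≈ -0.0302 per year

4650 = 14200 · e^(r·37)
e^(37r) = 4650/14200 = 0.32746
r = ln(0.32746) / 37 = -1.11637 / 37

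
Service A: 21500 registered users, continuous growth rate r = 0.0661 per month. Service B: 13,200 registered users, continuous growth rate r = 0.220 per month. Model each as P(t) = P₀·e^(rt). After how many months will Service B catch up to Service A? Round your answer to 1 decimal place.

t ≈ 3.2 months

21500·e^(0.0661t) = 13200·e^(0.22t)
21500/13200 = e^((0.22 − 0.0661)t) → ln(1.62879) = 0.1539·t
t = 0.48784 / 0.1539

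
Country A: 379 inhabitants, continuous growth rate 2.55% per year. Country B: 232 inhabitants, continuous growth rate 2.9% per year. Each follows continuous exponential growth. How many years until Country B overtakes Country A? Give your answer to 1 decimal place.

t ≈ 140.2 years

379·e^(0.0255t) = 232·e^(0.029t)
379/232 = e^((0.029 − 0.0255)t) → ln(1.63362) = 0.0035·t
t = 0.4908 / 0.0035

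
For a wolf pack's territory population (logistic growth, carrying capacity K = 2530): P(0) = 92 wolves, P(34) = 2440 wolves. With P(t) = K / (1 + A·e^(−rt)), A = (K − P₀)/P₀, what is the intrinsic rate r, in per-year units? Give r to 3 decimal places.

r ≈ 0.193 per year

A = (2530 − 92)/92 = 26.5
2440 = 2530/(1 + 26.5·e^(−r·34)) → e^(−34r) = (1.03689 − 1)/26.5 = 0.001392
r = −ln(0.001392)/34 = 6.57709/34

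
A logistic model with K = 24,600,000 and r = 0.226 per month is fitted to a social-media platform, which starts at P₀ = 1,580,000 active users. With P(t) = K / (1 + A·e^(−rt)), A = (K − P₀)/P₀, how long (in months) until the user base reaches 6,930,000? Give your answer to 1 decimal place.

t ≈ 7.7 months

A = (24600000 − 1580000)/1580000 = 14.56962
6930000 = 24600000/(1 + 14.56962·e^(−0.226t)) → 1 + 14.56962·e^(−0.226t) = 3.54978
e^(−0.226t) = 0.175007 → t = ln(5.71406)/0.226 = 1.74293/0.226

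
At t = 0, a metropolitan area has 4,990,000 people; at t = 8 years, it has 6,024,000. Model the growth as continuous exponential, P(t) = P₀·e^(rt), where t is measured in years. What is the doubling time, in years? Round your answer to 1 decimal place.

r = ln(6024000/4990000) / 8 = ln(1.20721) / 8 ≈ 0.023539 per year
doubling time = ln 2 / |r| = 0.69315 / 0.023539

doubling time ≈ 29.4 years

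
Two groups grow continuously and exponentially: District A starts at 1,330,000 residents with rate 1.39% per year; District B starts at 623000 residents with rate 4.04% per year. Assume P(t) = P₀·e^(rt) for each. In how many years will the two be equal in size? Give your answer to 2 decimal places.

1330000·e^(0.0139t) = 623000·e^(0.0404t)
1330000/623000 = e^((0.0404 − 0.0139)t) → ln(2.13483) = 0.0265·t
t = 0.75839 / 0.0265

t ≈ 28.62 years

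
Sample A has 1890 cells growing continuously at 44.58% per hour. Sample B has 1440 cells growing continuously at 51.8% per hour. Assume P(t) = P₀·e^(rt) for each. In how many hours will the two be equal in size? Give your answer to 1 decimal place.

t ≈ 3.8 hours

1890·e^(0.4458t) = 1440·e^(0.518t)
1890/1440 = e^((0.518 − 0.4458)t) → ln(1.3125) = 0.0722·t
t = 0.27193 / 0.0722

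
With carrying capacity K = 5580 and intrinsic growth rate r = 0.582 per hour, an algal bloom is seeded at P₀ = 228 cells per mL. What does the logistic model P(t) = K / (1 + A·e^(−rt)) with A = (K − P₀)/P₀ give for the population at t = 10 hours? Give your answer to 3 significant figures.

A = (5580 − 228)/228 = 23.47368
P(10) = 5580 / (1 + 23.47368·e^(−0.582·10)) = 5580 / (1 + 23.47368·0.002968)
= 5580 / 1.06966 ≈ 5216.61

≈ 5,220 cells per mL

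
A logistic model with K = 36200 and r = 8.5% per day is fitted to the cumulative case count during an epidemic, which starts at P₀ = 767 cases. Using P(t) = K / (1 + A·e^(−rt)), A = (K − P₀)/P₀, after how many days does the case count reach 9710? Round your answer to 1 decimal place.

A = (36200 − 767)/767 = 46.19687
9710 = 36200/(1 + 46.19687·e^(−0.085t)) → 1 + 46.19687·e^(−0.085t) = 3.72812
e^(−0.085t) = 0.059054 → t = ln(16.93362)/0.085 = 2.8293/0.085

t ≈ 33.3 days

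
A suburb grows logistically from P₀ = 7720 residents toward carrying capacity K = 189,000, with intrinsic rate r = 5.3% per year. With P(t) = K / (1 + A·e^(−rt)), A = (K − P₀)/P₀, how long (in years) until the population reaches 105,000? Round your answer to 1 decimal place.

t ≈ 63.8 years

A = (189000 − 7720)/7720 = 23.48187
105000 = 189000/(1 + 23.48187·e^(−0.053t)) → 1 + 23.48187·e^(−0.053t) = 1.8
e^(−0.053t) = 0.034069 → t = ln(29.35233)/0.053 = 3.37937/0.053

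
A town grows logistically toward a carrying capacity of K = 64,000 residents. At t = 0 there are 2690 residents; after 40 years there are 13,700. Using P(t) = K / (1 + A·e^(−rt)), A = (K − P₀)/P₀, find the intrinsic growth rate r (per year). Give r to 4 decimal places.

A = (64000 − 2690)/2690 = 22.79182
13700 = 64000/(1 + 22.79182·e^(−r·40)) → e^(−40r) = (4.67153 − 1)/22.79182 = 0.16109
r = −ln(0.16109)/40 = 1.82579/40

r ≈ 0.0456 per year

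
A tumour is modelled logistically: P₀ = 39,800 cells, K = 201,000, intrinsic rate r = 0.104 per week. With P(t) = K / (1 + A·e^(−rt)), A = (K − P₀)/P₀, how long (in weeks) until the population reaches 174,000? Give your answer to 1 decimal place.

A = (201000 − 39800)/39800 = 4.05025
174000 = 201000/(1 + 4.05025·e^(−0.104t)) → 1 + 4.05025·e^(−0.104t) = 1.15517
e^(−0.104t) = 0.038312 → t = ln(26.10162)/0.104 = 3.262/0.104

t ≈ 31.4 weeks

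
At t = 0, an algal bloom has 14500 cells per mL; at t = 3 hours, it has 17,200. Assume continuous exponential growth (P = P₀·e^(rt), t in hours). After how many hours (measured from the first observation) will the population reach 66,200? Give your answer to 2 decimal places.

t ≈ 26.68 hours

r = ln(17200/14500) / 3 ≈ 0.05692 per hour
t = ln(66200/14500) / r = 1.51853 / 0.05692 ≈ 26.678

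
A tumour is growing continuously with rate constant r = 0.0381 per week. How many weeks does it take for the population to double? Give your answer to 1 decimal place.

doubling time ≈ 18.2 weeks

doubling time = ln(2) / |r| = 0.69315 / 0.0381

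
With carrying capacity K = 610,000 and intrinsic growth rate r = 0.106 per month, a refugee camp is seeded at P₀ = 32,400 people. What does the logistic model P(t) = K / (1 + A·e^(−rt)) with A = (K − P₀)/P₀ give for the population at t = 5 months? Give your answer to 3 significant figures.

≈ 53,100 people

A = (610000 − 32400)/32400 = 17.82716
P(5) = 610000 / (1 + 17.82716·e^(−0.106·5)) = 610000 / (1 + 17.82716·0.588605)
= 610000 / 11.49316 ≈ 53075.07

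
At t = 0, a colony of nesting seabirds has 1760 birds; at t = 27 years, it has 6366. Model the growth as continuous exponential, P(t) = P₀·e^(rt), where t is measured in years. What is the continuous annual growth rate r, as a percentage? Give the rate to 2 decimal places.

r ≈ 4.76% per year

6366 = 1760 · e^(r·27)
e^(27r) = 6366/1760 = 3.61705
r = ln(3.61705) / 27 = 1.28566 / 27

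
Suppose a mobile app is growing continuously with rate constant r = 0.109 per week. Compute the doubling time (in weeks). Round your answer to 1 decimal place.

doubling time ≈ 6.4 weeks

doubling time = ln(2) / |r| = 0.69315 / 0.109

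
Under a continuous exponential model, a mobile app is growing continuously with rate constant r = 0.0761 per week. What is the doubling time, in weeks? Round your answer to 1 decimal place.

doubling time ≈ 9.1 weeks

doubling time = ln(2) / |r| = 0.69315 / 0.0761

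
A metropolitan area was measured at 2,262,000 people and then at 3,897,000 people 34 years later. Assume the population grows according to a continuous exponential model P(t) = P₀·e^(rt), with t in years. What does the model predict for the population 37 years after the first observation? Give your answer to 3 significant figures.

r = ln(3897000/2262000) / 34 ≈ 0.015999 per year
P(37) = 2262000 · e^(0.015999·37) = 2262000 · 1.80752 ≈ 4088602.77

≈ 4,090,000 people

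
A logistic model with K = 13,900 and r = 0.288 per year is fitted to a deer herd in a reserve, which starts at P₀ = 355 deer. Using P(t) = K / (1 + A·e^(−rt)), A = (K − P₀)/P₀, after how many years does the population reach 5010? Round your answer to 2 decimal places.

t ≈ 10.65 years

A = (13900 − 355)/355 = 38.15493
5010 = 13900/(1 + 38.15493·e^(−0.288t)) → 1 + 38.15493·e^(−0.288t) = 2.77445
e^(−0.288t) = 0.046506 → t = ln(21.50238)/0.288 = 3.06816/0.288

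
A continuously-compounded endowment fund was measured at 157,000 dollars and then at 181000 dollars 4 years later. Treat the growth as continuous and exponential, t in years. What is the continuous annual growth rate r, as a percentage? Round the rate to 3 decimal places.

181000 = 157000 · e^(r·4)
e^(4r) = 181000/157000 = 1.15287
r = ln(1.15287) / 4 = 0.14225 / 4

r ≈ 3.556% per year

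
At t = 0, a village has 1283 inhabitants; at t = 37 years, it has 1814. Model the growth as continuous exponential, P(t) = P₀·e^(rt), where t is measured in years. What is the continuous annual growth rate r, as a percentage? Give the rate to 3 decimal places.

r ≈ 0.936% per year

1814 = 1283 · e^(r·37)
e^(37r) = 1814/1283 = 1.41387
r = ln(1.41387) / 37 = 0.34633 / 37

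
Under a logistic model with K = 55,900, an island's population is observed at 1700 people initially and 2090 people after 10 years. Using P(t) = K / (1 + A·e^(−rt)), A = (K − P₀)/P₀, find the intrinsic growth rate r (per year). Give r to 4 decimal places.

A = (55900 − 1700)/1700 = 31.88235
2090 = 55900/(1 + 31.88235·e^(−r·10)) → e^(−10r) = (26.74641 − 1)/31.88235 = 0.807544
r = −ln(0.807544)/10 = 0.21376/10

r ≈ 0.0214 per year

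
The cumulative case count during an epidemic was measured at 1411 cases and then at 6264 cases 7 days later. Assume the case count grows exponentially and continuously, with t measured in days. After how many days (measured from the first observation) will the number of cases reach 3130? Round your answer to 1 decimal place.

t ≈ 3.7 days

r = ln(6264/1411) / 7 ≈ 0.212931 per day
t = ln(3130/1411) / r = 0.79673 / 0.212931 ≈ 3.742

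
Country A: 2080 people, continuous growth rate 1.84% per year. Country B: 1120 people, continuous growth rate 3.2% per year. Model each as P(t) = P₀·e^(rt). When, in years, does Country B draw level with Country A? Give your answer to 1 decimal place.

2080·e^(0.0184t) = 1120·e^(0.032t)
2080/1120 = e^((0.032 − 0.0184)t) → ln(1.85714) = 0.0136·t
t = 0.61904 / 0.0136

t ≈ 45.5 years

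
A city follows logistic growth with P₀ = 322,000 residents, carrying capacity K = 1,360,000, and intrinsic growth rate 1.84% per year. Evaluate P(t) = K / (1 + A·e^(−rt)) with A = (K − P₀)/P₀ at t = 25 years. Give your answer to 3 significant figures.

≈ 448,000 residents

A = (1360000 − 322000)/322000 = 3.2236
P(25) = 1360000 / (1 + 3.2236·e^(−0.0184·25)) = 1360000 / (1 + 3.2236·0.631284)
= 1360000 / 3.03501 ≈ 448104.33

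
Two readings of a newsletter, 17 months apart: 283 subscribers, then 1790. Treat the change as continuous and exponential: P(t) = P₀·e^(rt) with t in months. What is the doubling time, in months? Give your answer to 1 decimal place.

r = ln(1790/283) / 17 = ln(6.32509) / 17 ≈ 0.108501 per month
doubling time = ln 2 / |r| = 0.69315 / 0.108501

doubling time ≈ 6.4 months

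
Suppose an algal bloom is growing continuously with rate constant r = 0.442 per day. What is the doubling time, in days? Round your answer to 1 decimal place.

doubling time ≈ 1.6 days

doubling time = ln(2) / |r| = 0.69315 / 0.442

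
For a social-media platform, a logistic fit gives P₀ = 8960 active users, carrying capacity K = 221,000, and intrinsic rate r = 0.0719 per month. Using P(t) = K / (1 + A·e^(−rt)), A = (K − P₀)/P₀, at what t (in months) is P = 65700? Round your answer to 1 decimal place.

t ≈ 32.0 months

A = (221000 − 8960)/8960 = 23.66518
65700 = 221000/(1 + 23.66518·e^(−0.0719t)) → 1 + 23.66518·e^(−0.0719t) = 3.36377
e^(−0.0719t) = 0.099884 → t = ln(10.0116)/0.0719 = 2.30374/0.0719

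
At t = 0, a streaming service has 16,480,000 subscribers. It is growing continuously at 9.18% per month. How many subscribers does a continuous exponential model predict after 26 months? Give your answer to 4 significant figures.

P(26) = 16480000 · e^(0.0918·26) = 16480000 · e^(2.3868)
= 16480000 · 10.87863 ≈ 179279766.04

≈ 179,300,000 subscribers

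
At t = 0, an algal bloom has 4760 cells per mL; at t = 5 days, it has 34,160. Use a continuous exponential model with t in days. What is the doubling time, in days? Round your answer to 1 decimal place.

r = ln(34160/4760) / 5 = ln(7.17647) / 5 ≈ 0.394162 per day
doubling time = ln 2 / |r| = 0.69315 / 0.394162

doubling time ≈ 1.8 days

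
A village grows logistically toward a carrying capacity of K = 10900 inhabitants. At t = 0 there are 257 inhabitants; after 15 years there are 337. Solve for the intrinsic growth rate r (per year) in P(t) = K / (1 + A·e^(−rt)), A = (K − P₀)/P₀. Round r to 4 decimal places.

A = (10900 − 257)/257 = 41.41245
337 = 10900/(1 + 41.41245·e^(−r·15)) → e^(−15r) = (32.34421 − 1)/41.41245 = 0.756879
r = −ln(0.756879)/15 = 0.27855/15

r ≈ 0.0186 per year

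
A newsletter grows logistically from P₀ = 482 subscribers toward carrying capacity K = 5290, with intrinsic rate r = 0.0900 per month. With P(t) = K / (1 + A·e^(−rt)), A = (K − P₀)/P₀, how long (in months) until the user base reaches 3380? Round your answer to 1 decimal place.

t ≈ 31.9 months

A = (5290 − 482)/482 = 9.9751
3380 = 5290/(1 + 9.9751·e^(−0.09t)) → 1 + 9.9751·e^(−0.09t) = 1.56509
e^(−0.09t) = 0.05665 → t = ln(17.65228)/0.09 = 2.87086/0.09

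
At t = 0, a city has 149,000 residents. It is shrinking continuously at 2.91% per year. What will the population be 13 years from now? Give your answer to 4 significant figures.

≈ 102,100 residents

P(13) = 149000 · e^(-0.0291·13) = 149000 · e^(-0.3783)
= 149000 · 0.68502 ≈ 102068.72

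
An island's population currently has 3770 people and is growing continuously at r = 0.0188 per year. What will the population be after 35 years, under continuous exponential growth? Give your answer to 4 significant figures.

P(35) = 3770 · e^(0.0188·35) = 3770 · e^(0.658)
= 3770 · 1.93093 ≈ 7279.59

≈ 7,280 people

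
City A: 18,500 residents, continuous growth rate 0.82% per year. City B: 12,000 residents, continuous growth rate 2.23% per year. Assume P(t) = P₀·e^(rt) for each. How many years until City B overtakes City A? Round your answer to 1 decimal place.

18500·e^(0.0082t) = 12000·e^(0.0223t)
18500/12000 = e^((0.0223 − 0.0082)t) → ln(1.54167) = 0.0141·t
t = 0.43286 / 0.0141

t ≈ 30.7 years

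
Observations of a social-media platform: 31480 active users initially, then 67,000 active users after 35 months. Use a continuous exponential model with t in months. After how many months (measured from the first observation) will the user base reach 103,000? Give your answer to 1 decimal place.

t ≈ 54.9 months

r = ln(67000/31480) / 35 ≈ 0.021581 per month
t = ln(103000/31480) / r = 1.18538 / 0.021581 ≈ 54.926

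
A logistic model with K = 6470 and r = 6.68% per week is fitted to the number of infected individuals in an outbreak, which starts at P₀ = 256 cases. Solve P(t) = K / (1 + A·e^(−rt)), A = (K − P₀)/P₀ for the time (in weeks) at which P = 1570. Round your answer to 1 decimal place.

t ≈ 30.7 weeks

A = (6470 − 256)/256 = 24.27344
1570 = 6470/(1 + 24.27344·e^(−0.0668t)) → 1 + 24.27344·e^(−0.0668t) = 4.12102
e^(−0.0668t) = 0.128578 → t = ln(7.77741)/0.0668 = 2.05122/0.0668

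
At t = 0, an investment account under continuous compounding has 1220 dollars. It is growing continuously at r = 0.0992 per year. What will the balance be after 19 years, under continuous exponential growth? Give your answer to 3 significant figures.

≈ 8,030 dollars

P(19) = 1220 · e^(0.0992·19) = 1220 · e^(1.8848)
= 1220 · 6.58504 ≈ 8033.75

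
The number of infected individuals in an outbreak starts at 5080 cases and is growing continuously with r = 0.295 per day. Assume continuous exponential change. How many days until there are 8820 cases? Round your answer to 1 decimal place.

8820 = 5080 · e^(0.295·t)
t = ln(8820/5080) / 0.295 = ln(1.73622) / 0.295 = 0.55171 / 0.295

t ≈ 1.9 days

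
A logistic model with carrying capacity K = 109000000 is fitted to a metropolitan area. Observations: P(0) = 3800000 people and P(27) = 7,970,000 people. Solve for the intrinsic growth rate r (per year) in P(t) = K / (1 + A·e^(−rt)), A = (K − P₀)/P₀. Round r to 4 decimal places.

r ≈ 0.0289 per year

A = (109000000 − 3800000)/3800000 = 27.68421
7970000 = 109000000/(1 + 27.68421·e^(−r·27)) → e^(−27r) = (13.67629 − 1)/27.68421 = 0.457889
r = −ln(0.457889)/27 = 0.78113/27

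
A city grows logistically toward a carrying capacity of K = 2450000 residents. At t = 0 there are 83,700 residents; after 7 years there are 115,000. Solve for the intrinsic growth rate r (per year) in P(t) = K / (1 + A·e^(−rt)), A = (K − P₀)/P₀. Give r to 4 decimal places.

r ≈ 0.0473 per year

A = (2450000 − 83700)/83700 = 28.27121
115000 = 2450000/(1 + 28.27121·e^(−r·7)) → e^(−7r) = (21.30435 − 1)/28.27121 = 0.718199
r = −ln(0.718199)/7 = 0.33101/7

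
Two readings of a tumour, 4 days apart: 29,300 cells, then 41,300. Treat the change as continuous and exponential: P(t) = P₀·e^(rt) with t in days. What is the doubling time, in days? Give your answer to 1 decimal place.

r = ln(41300/29300) / 4 = ln(1.40956) / 4 ≈ 0.085819 per day
doubling time = ln 2 / |r| = 0.69315 / 0.085819

doubling time ≈ 8.1 days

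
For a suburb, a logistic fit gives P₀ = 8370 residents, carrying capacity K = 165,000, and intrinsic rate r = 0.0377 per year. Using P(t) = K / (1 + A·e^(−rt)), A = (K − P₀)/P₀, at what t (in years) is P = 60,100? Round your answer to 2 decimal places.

A = (165000 − 8370)/8370 = 18.71326
60100 = 165000/(1 + 18.71326·e^(−0.0377t)) → 1 + 18.71326·e^(−0.0377t) = 2.74542
e^(−0.0377t) = 0.093272 → t = ln(10.72133)/0.0377 = 2.37223/0.0377

t ≈ 62.92 years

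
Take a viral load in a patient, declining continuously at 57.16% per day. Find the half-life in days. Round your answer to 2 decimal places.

half-life = ln(2) / |r| = 0.69315 / 0.5716

half-life ≈ 1.21 days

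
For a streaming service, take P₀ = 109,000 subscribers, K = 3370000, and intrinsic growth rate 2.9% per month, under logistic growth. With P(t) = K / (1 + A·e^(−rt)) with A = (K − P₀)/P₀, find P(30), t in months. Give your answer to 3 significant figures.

A = (3370000 − 109000)/109000 = 29.91743
P(30) = 3370000 / (1 + 29.91743·e^(−0.029·30)) = 3370000 / (1 + 29.91743·0.418952)
= 3370000 / 13.53395 ≈ 249003.36

≈ 249,000 subscribers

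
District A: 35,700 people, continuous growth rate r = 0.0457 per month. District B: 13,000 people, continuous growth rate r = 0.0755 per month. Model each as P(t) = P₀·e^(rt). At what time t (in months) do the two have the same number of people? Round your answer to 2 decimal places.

t ≈ 33.90 months

35700·e^(0.0457t) = 13000·e^(0.0755t)
35700/13000 = e^((0.0755 − 0.0457)t) → ln(2.74615) = 0.0298·t
t = 1.0102 / 0.0298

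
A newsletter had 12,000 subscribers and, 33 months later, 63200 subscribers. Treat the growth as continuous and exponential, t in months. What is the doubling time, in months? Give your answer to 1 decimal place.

r = ln(63200/12000) / 33 = ln(5.26667) / 33 ≈ 0.050345 per month
doubling time = ln 2 / |r| = 0.69315 / 0.050345

doubling time ≈ 13.8 months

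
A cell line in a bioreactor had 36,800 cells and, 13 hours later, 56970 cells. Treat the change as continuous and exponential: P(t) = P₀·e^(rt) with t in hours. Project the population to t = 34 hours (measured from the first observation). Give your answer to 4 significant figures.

≈ 115,400 cells

r = ln(56970/36800) / 13 ≈ 0.033617 per hour
P(34) = 36800 · e^(0.033617·34) = 36800 · 3.13614 ≈ 115410.05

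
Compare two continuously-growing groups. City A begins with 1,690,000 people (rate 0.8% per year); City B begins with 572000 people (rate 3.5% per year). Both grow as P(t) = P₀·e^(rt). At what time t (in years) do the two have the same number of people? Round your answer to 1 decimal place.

1690000·e^(0.008t) = 572000·e^(0.035t)
1690000/572000 = e^((0.035 − 0.008)t) → ln(2.95455) = 0.027·t
t = 1.08334 / 0.027

t ≈ 40.1 years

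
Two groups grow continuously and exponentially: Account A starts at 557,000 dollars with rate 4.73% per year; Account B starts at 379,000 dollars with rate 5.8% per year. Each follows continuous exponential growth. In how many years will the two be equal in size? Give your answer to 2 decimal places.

t ≈ 35.98 years

557000·e^(0.0473t) = 379000·e^(0.058t)
557000/379000 = e^((0.058 − 0.0473)t) → ln(1.46966) = 0.0107·t
t = 0.38503 / 0.0107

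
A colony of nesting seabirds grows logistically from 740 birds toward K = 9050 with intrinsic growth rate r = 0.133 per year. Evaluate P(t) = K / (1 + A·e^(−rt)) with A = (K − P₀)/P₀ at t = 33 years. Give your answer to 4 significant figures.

≈ 7,943 birds

A = (9050 − 740)/740 = 11.22973
P(33) = 9050 / (1 + 11.22973·e^(−0.133·33)) = 9050 / (1 + 11.22973·0.012413)
= 9050 / 1.1394 ≈ 7942.8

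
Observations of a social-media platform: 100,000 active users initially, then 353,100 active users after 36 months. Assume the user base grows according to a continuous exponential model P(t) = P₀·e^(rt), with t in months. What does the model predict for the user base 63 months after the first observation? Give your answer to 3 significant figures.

≈ 910,000 active users

r = ln(353100/100000) / 36 ≈ 0.035044 per month
P(63) = 100000 · e^(0.035044·63) = 100000 · 9.09538 ≈ 909538.33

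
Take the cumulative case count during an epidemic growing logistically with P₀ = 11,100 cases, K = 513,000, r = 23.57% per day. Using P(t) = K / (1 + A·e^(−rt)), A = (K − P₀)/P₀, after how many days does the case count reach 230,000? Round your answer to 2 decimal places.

t ≈ 15.29 days

A = (513000 − 11100)/11100 = 45.21622
230000 = 513000/(1 + 45.21622·e^(−0.2357t)) → 1 + 45.21622·e^(−0.2357t) = 2.23043
e^(−0.2357t) = 0.027212 → t = ln(36.74816)/0.2357 = 3.60409/0.2357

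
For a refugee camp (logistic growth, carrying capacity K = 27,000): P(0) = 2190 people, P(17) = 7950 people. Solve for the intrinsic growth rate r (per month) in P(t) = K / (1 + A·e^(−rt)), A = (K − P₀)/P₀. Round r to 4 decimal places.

A = (27000 − 2190)/2190 = 11.32877
7950 = 27000/(1 + 11.32877·e^(−r·17)) → e^(−17r) = (3.39623 − 1)/11.32877 = 0.211517
r = −ln(0.211517)/17 = 1.55345/17

r ≈ 0.0914 per month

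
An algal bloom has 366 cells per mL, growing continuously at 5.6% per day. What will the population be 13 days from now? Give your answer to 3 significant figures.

P(13) = 366 · e^(0.056·13) = 366 · e^(0.728)
= 366 · 2.07093 ≈ 757.96

≈ 758 cells per mL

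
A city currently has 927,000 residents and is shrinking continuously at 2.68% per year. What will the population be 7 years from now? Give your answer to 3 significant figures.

P(7) = 927000 · e^(-0.0268·7) = 927000 · e^(-0.1876)
= 927000 · 0.82895 ≈ 768433.15

≈ 768,000 residents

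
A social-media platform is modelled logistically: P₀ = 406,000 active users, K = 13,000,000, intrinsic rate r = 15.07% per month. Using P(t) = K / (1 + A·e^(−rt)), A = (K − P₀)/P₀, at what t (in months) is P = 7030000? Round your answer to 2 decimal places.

A = (13000000 − 406000)/406000 = 31.0197
7030000 = 13000000/(1 + 31.0197·e^(−0.1507t)) → 1 + 31.0197·e^(−0.1507t) = 1.84922
e^(−0.1507t) = 0.027377 → t = ln(36.52739)/0.1507 = 3.59806/0.1507

t ≈ 23.88 months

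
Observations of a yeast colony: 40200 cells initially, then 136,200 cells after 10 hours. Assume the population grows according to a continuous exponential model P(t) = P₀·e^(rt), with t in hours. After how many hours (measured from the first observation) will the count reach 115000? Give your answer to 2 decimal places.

t ≈ 8.61 hours

r = ln(136200/40200) / 10 ≈ 0.122026 per hour
t = ln(115000/40200) / r = 1.05107 / 0.122026 ≈ 8.613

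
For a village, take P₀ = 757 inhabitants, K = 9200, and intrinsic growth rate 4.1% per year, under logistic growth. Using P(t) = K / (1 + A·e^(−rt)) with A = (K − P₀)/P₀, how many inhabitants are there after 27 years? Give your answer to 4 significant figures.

≈ 1,963 inhabitants

A = (9200 − 757)/757 = 11.15324
P(27) = 9200 / (1 + 11.15324·e^(−0.041·27)) = 9200 / (1 + 11.15324·0.330549)
= 9200 / 4.68669 ≈ 1963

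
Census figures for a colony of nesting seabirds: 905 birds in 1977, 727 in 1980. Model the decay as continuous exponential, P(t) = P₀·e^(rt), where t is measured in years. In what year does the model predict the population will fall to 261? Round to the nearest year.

year 1994

r = ln(727/905) / 3 = -0.21901/3 ≈ -0.073003 per year
t = ln(261/905) / r = -1.24341/-0.073003 ≈ 17.03 years after 1977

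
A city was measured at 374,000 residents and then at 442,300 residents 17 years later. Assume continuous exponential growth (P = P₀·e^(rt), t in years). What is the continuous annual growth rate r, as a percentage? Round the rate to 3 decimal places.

442300 = 374000 · e^(r·17)
e^(17r) = 442300/374000 = 1.18262
r = ln(1.18262) / 17 = 0.16773 / 17

r ≈ 0.987% per year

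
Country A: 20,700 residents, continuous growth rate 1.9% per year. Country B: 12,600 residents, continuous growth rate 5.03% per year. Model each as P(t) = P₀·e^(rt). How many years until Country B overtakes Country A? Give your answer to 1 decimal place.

20700·e^(0.019t) = 12600·e^(0.0503t)
20700/12600 = e^((0.0503 − 0.019)t) → ln(1.64286) = 0.0313·t
t = 0.49644 / 0.0313

t ≈ 15.9 years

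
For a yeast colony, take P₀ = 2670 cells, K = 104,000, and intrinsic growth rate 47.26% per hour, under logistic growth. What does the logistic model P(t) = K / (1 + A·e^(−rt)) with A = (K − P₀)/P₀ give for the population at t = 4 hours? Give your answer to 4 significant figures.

≈ 15,450 cells

A = (104000 − 2670)/2670 = 37.95131
P(4) = 104000 / (1 + 37.95131·e^(−0.4726·4)) = 104000 / (1 + 37.95131·0.151011)
= 104000 / 6.73108 ≈ 15450.71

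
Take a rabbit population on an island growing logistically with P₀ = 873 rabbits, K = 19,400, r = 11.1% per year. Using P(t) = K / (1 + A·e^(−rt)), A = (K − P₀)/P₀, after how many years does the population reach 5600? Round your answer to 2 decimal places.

A = (19400 − 873)/873 = 21.22222
5600 = 19400/(1 + 21.22222·e^(−0.111t)) → 1 + 21.22222·e^(−0.111t) = 3.46429
e^(−0.111t) = 0.116118 → t = ln(8.61192)/0.111 = 2.15315/0.111

t ≈ 19.40 years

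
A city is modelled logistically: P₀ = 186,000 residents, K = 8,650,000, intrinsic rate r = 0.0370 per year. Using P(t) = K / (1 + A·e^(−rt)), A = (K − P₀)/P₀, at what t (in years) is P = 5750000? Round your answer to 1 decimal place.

t ≈ 121.7 years

A = (8650000 − 186000)/186000 = 45.50538
5750000 = 8650000/(1 + 45.50538·e^(−0.037t)) → 1 + 45.50538·e^(−0.037t) = 1.50435
e^(−0.037t) = 0.011083 → t = ln(90.22618)/0.037 = 4.50232/0.037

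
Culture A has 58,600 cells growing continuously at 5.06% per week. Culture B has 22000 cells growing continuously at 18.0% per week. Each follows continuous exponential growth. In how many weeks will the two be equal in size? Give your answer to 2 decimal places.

t ≈ 7.57 weeks

58600·e^(0.0506t) = 22000·e^(0.18t)
58600/22000 = e^((0.18 − 0.0506)t) → ln(2.66364) = 0.1294·t
t = 0.97969 / 0.1294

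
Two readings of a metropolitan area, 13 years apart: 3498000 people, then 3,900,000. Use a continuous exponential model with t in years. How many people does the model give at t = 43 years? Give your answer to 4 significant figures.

≈ 5,013,000 people

r = ln(3900000/3498000) / 13 ≈ 0.008368 per year
P(43) = 3498000 · e^(0.008368·43) = 3498000 · 1.43308 ≈ 5012923.45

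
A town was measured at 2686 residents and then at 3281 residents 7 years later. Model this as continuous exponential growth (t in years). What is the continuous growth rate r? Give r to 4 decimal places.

3281 = 2686 · e^(r·7)
e^(7r) = 3281/2686 = 1.22152
r = ln(1.22152) / 7 = 0.2001 / 7

r ≈ 0.0286 per year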